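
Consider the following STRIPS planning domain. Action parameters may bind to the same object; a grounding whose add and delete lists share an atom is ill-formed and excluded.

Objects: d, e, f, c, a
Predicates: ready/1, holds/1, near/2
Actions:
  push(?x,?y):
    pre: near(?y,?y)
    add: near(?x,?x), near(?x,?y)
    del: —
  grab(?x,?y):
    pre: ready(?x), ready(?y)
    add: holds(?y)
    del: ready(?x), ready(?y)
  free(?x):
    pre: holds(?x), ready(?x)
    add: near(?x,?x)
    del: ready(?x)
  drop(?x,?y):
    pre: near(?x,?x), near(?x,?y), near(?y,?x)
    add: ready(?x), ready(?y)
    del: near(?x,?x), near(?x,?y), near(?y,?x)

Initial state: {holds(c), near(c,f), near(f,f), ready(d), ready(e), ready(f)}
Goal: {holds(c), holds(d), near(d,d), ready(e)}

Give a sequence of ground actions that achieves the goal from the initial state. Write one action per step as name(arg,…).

1. push(d,f)  →  {holds(c), near(c,f), near(d,d), near(d,f), near(f,f), ready(d), ready(e), ready(f)}
2. grab(d,d)  →  {holds(c), holds(d), near(c,f), near(d,d), near(d,f), near(f,f), ready(e), ready(f)}

push(d,f); grab(d,d)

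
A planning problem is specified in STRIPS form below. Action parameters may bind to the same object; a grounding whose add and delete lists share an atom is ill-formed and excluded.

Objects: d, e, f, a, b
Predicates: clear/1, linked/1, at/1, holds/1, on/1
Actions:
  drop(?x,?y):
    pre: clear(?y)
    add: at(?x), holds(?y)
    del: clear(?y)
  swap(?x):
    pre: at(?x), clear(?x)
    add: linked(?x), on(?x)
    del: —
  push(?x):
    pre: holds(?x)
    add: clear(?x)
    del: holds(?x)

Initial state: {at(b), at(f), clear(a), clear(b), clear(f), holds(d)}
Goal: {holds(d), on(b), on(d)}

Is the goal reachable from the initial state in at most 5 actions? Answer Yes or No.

1. drop(d,f)  →  {at(b), at(d), at(f), clear(a), clear(b), holds(d), holds(f)}
2. swap(b)  →  {at(b), at(d), at(f), clear(a), clear(b), holds(d), holds(f), linked(b), on(b)}
3. push(d)  →  {at(b), at(d), at(f), clear(a), clear(b), clear(d), holds(f), linked(b), on(b)}
4. swap(d)  →  {at(b), at(d), at(f), clear(a), clear(b), clear(d), holds(f), linked(b), linked(d), on(b), on(d)}
5. drop(d,d)  →  {at(b), at(d), at(f), clear(a), clear(b), holds(d), holds(f), linked(b), linked(d), on(b), on(d)}
optimal plan length = 5; 5 ≤ 5

Yes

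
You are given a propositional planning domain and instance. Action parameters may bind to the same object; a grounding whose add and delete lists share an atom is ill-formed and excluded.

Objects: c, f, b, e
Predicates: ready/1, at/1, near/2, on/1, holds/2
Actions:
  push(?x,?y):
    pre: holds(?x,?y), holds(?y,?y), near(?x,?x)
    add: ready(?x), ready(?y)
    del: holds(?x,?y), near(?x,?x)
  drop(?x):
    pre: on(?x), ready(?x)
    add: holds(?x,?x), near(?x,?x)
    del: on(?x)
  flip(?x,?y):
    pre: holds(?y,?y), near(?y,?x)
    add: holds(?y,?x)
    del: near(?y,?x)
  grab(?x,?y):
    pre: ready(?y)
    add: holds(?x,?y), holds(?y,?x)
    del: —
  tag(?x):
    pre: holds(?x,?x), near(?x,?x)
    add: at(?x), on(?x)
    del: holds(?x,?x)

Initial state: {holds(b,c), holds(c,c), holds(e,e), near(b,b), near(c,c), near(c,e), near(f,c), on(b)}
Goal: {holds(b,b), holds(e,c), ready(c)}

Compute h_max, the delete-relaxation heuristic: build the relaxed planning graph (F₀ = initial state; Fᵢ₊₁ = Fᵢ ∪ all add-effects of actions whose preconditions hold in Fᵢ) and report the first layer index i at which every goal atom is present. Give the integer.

2

F0 = init (8 atoms)
F1 = F0 ∪ {at(c), holds(c,e), on(c), ready(b), ready(c)}  (13 atoms)
F2 = F1 ∪ {holds(b,b), holds(b,e), holds(b,f), holds(c,b), holds(c,f), holds(e,b), holds(e,c), holds(f,b), holds(f,c), ready(e)}  (23 atoms)
goal ⊆ F2  ⇒  h_max = 2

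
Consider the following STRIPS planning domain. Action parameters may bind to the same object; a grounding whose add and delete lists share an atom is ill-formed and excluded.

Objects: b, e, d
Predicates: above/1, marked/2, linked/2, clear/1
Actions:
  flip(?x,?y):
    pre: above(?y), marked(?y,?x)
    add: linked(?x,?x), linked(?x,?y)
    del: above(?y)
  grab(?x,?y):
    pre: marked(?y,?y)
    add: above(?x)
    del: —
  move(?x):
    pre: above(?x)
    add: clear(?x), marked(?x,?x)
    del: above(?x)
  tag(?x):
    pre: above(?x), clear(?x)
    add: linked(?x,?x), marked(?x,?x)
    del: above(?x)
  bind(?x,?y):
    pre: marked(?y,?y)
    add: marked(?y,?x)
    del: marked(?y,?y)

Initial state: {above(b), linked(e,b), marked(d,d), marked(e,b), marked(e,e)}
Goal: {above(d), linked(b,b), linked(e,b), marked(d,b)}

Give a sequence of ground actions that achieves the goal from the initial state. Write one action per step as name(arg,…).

grab(e,e); flip(b,e); grab(d,e); bind(b,d)

1. grab(e,e)  →  {above(b), above(e), linked(e,b), marked(d,d), marked(e,b), marked(e,e)}
2. flip(b,e)  →  {above(b), linked(b,b), linked(b,e), linked(e,b), marked(d,d), marked(e,b), marked(e,e)}
3. grab(d,e)  →  {above(b), above(d), linked(b,b), linked(b,e), linked(e,b), marked(d,d), marked(e,b), marked(e,e)}
4. bind(b,d)  →  {above(b), above(d), linked(b,b), linked(b,e), linked(e,b), marked(d,b), marked(e,b), marked(e,e)}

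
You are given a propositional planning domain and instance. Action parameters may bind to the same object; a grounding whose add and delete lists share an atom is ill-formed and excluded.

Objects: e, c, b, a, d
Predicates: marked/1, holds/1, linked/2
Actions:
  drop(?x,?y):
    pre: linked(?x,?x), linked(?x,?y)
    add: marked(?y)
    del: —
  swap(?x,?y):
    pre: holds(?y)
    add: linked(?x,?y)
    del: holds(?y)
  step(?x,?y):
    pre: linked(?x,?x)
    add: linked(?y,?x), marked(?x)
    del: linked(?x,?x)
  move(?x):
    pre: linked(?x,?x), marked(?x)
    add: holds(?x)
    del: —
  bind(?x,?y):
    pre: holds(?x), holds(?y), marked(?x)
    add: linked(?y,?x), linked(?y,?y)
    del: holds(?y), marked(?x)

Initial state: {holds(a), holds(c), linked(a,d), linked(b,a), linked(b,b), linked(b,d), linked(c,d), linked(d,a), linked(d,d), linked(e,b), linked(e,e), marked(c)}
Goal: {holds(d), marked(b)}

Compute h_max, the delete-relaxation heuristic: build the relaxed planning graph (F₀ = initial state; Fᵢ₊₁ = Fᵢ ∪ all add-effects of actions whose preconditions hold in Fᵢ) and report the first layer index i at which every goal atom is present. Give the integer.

2

F0 = init (12 atoms)
F1 = F0 ∪ {linked(a,a), linked(a,b), linked(a,c), linked(a,e), linked(b,c), linked(b,e), linked(c,a), linked(c,b), linked(c,c), linked(c,e), linked(d,b), linked(d,c), linked(d,e), linked(e,a), linked(e,c), linked(e,d), marked(a), marked(b), marked(d), marked(e)}  (32 atoms)
F2 = F1 ∪ {holds(b), holds(d), holds(e)}  (35 atoms)
goal ⊆ F2  ⇒  h_max = 2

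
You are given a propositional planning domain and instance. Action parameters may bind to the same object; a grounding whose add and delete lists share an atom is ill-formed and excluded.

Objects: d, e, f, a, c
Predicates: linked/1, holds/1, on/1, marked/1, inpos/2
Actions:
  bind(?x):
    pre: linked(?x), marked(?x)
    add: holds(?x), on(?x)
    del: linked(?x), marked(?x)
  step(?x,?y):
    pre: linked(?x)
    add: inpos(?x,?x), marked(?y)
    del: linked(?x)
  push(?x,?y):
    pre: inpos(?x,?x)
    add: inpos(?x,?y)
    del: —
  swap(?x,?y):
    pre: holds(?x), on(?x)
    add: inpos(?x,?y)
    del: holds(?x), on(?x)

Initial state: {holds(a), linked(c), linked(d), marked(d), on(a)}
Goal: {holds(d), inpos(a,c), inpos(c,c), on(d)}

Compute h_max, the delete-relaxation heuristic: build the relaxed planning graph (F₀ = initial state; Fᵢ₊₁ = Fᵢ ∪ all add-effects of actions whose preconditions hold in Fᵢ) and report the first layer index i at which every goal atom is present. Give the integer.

1

F0 = init (5 atoms)
F1 = F0 ∪ {holds(d), inpos(a,a), inpos(a,c), inpos(a,d), inpos(a,e), inpos(a,f), inpos(c,c), inpos(d,d), marked(a), marked(c), marked(e), marked(f), on(d)}  (18 atoms)
goal ⊆ F1  ⇒  h_max = 1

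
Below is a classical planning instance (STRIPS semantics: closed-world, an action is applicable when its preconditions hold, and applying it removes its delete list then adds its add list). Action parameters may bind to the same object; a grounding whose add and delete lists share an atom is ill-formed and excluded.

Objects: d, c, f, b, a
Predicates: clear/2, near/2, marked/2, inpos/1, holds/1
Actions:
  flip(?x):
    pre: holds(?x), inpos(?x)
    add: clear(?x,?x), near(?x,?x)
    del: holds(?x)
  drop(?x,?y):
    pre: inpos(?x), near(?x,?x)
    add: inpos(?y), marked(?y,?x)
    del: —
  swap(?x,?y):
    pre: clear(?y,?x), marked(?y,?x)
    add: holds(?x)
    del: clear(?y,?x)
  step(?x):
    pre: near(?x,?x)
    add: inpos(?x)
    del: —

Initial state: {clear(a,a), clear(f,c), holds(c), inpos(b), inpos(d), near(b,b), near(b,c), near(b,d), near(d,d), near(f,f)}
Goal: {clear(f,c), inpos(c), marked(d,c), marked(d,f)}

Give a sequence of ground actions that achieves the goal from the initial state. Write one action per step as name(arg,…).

drop(d,c); flip(c); drop(d,f); drop(c,d); drop(f,d)

1. drop(d,c)  →  {clear(a,a), clear(f,c), holds(c), inpos(b), inpos(c), inpos(d), marked(c,d), near(b,b), near(b,c), near(b,d), near(d,d), near(f,f)}
2. flip(c)  →  {clear(a,a), clear(c,c), clear(f,c), inpos(b), inpos(c), inpos(d), marked(c,d), near(b,b), near(b,c), near(b,d), near(c,c), near(d,d), near(f,f)}
3. drop(d,f)  →  {clear(a,a), clear(c,c), clear(f,c), inpos(b), inpos(c), inpos(d), inpos(f), marked(c,d), marked(f,d), near(b,b), near(b,c), near(b,d), near(c,c), near(d,d), near(f,f)}
4. drop(c,d)  →  {clear(a,a), clear(c,c), clear(f,c), inpos(b), inpos(c), inpos(d), inpos(f), marked(c,d), marked(d,c), marked(f,d), near(b,b), near(b,c), near(b,d), near(c,c), near(d,d), near(f,f)}
5. drop(f,d)  →  {clear(a,a), clear(c,c), clear(f,c), inpos(b), inpos(c), inpos(d), inpos(f), marked(c,d), marked(d,c), marked(d,f), marked(f,d), near(b,b), near(b,c), near(b,d), near(c,c), near(d,d), near(f,f)}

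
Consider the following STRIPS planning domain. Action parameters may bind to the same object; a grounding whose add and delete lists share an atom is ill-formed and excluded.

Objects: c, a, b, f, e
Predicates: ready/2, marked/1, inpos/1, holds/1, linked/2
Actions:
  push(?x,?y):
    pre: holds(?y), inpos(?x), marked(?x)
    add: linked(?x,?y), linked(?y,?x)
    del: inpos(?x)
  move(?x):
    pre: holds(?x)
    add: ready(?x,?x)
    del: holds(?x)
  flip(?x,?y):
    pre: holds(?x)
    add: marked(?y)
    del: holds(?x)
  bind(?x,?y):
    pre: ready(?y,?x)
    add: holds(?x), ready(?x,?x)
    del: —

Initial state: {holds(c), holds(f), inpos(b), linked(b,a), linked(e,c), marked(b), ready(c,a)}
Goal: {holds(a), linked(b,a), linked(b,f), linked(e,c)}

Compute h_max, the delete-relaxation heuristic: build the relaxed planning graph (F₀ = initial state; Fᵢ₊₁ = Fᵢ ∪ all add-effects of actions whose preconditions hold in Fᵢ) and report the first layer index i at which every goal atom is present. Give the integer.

F0 = init (7 atoms)
F1 = F0 ∪ {holds(a), linked(b,c), linked(b,f), linked(c,b), linked(f,b), marked(a), marked(c), marked(e), marked(f), ready(a,a), ready(c,c), ready(f,f)}  (19 atoms)
goal ⊆ F1  ⇒  h_max = 1

1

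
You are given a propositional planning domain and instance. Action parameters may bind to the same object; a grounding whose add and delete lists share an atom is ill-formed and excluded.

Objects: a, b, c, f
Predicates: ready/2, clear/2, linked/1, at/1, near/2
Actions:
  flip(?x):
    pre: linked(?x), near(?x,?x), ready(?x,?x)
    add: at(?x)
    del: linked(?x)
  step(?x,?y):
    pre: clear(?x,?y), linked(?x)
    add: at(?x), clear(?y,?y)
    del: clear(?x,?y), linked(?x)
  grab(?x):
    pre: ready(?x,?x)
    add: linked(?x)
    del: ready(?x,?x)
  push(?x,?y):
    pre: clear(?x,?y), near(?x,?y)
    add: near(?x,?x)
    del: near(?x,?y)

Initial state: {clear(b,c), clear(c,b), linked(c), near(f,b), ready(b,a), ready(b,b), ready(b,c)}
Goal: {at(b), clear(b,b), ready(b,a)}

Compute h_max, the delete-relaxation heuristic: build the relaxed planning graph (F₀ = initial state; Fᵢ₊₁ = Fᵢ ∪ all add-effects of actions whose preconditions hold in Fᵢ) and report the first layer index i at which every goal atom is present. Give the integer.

F0 = init (7 atoms)
F1 = F0 ∪ {at(c), clear(b,b), linked(b)}  (10 atoms)
F2 = F1 ∪ {at(b), clear(c,c)}  (12 atoms)
goal ⊆ F2  ⇒  h_max = 2

2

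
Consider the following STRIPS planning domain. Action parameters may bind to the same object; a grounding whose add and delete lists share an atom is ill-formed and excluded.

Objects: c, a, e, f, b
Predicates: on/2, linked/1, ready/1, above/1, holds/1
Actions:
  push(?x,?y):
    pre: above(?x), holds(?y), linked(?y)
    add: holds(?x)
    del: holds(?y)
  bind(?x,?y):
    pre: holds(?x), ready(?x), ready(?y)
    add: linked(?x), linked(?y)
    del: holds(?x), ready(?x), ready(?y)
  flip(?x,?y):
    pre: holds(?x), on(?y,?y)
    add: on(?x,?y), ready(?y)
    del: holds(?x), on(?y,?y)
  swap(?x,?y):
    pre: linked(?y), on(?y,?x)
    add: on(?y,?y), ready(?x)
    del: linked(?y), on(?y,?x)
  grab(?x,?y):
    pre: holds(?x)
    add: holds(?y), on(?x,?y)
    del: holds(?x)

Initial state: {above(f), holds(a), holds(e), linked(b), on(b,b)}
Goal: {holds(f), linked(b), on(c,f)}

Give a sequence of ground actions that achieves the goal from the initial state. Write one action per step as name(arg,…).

1. grab(a,c)  →  {above(f), holds(c), holds(e), linked(b), on(a,c), on(b,b)}
2. grab(c,f)  →  {above(f), holds(e), holds(f), linked(b), on(a,c), on(b,b), on(c,f)}

grab(a,c); grab(c,f)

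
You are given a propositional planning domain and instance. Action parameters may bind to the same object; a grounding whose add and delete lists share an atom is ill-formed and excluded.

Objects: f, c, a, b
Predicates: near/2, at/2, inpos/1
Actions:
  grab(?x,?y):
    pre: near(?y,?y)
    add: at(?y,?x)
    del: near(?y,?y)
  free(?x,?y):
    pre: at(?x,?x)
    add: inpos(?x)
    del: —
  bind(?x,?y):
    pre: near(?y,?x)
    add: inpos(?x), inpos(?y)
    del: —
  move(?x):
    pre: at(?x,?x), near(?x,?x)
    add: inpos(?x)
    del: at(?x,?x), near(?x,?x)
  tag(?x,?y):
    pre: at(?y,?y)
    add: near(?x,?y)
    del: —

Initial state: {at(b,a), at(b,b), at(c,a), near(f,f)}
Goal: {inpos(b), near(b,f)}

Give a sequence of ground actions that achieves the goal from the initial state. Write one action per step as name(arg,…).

grab(f,f); free(b,f); tag(b,f)

1. grab(f,f)  →  {at(b,a), at(b,b), at(c,a), at(f,f)}
2. free(b,f)  →  {at(b,a), at(b,b), at(c,a), at(f,f), inpos(b)}
3. tag(b,f)  →  {at(b,a), at(b,b), at(c,a), at(f,f), inpos(b), near(b,f)}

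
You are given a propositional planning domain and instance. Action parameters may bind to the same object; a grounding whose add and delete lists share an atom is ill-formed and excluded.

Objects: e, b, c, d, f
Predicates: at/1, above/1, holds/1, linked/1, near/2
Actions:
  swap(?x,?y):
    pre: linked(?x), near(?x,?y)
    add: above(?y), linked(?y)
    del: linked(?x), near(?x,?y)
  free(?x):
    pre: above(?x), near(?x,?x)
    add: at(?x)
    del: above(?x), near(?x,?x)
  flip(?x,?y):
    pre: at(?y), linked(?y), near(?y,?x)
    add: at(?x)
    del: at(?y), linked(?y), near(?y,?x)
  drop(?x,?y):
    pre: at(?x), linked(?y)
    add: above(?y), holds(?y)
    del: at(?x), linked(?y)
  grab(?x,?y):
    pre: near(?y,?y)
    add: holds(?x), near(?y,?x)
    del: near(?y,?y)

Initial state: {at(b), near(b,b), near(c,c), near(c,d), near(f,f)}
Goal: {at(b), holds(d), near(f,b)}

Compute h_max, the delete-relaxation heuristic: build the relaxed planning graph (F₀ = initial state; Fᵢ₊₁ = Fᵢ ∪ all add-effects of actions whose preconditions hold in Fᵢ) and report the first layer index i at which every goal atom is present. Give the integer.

F0 = init (5 atoms)
F1 = F0 ∪ {holds(b), holds(c), holds(d), holds(e), holds(f), near(b,c), near(b,d), near(b,e), near(b,f), near(c,b), near(c,e), near(c,f), near(f,b), near(f,c), near(f,d), near(f,e)}  (21 atoms)
goal ⊆ F1  ⇒  h_max = 1

1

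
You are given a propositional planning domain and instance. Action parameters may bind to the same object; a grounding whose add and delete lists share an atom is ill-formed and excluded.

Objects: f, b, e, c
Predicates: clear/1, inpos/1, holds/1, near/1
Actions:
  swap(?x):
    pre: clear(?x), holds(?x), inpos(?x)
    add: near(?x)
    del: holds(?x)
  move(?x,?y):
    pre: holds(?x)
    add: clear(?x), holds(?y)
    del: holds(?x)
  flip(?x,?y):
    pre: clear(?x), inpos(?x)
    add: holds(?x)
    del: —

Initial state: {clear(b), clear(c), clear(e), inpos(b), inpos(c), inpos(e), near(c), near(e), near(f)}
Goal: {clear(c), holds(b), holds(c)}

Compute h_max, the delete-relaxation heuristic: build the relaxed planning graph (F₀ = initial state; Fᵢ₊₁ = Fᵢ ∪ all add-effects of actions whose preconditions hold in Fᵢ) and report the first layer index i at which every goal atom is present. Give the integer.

1

F0 = init (9 atoms)
F1 = F0 ∪ {holds(b), holds(c), holds(e)}  (12 atoms)
goal ⊆ F1  ⇒  h_max = 1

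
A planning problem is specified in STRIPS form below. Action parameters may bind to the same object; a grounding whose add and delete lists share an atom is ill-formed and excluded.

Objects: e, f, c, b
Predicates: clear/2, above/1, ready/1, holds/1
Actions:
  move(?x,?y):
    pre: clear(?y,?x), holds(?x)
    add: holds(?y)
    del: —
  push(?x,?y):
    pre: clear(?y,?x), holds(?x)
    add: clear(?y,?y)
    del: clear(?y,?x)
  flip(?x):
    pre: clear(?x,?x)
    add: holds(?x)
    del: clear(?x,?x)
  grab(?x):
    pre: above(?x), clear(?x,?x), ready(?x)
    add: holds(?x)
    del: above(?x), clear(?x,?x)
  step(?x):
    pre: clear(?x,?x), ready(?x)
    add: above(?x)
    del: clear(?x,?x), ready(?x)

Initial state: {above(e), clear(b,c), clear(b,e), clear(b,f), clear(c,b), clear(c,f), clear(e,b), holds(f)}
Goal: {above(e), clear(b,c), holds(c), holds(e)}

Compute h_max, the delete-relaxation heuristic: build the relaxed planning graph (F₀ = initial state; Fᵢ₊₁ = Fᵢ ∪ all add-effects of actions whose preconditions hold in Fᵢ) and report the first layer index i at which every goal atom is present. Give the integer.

2

F0 = init (8 atoms)
F1 = F0 ∪ {clear(b,b), clear(c,c), holds(b), holds(c)}  (12 atoms)
F2 = F1 ∪ {clear(e,e), holds(e)}  (14 atoms)
goal ⊆ F2  ⇒  h_max = 2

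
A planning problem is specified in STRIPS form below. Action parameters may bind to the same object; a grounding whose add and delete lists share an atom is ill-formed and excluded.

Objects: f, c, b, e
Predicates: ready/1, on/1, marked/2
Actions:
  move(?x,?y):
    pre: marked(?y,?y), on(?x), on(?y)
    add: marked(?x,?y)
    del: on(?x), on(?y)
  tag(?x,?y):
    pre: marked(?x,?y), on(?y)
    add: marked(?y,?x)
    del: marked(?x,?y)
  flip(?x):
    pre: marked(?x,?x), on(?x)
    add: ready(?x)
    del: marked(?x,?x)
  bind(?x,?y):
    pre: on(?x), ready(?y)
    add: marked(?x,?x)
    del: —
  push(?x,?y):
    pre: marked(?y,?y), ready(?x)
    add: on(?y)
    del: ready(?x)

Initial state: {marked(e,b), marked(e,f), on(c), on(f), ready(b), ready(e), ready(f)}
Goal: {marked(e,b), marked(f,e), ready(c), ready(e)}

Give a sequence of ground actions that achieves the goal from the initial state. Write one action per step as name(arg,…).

tag(e,f); bind(c,f); flip(c)

1. tag(e,f)  →  {marked(e,b), marked(f,e), on(c), on(f), ready(b), ready(e), ready(f)}
2. bind(c,f)  →  {marked(c,c), marked(e,b), marked(f,e), on(c), on(f), ready(b), ready(e), ready(f)}
3. flip(c)  →  {marked(e,b), marked(f,e), on(c), on(f), ready(b), ready(c), ready(e), ready(f)}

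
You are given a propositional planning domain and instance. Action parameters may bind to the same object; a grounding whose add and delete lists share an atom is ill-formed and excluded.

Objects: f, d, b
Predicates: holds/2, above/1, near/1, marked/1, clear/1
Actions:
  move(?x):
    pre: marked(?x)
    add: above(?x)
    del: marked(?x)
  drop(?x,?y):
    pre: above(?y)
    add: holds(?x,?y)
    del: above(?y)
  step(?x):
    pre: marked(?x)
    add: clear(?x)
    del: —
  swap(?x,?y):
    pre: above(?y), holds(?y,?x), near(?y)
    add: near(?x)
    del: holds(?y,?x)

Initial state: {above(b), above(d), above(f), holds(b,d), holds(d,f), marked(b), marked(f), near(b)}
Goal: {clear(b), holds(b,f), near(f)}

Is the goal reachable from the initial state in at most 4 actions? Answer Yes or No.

1. drop(b,f)  →  {above(b), above(d), holds(b,d), holds(b,f), holds(d,f), marked(b), marked(f), near(b)}
2. step(b)  →  {above(b), above(d), clear(b), holds(b,d), holds(b,f), holds(d,f), marked(b), marked(f), near(b)}
3. swap(d,b)  →  {above(b), above(d), clear(b), holds(b,f), holds(d,f), marked(b), marked(f), near(b), near(d)}
4. swap(f,d)  →  {above(b), above(d), clear(b), holds(b,f), marked(b), marked(f), near(b), near(d), near(f)}
optimal plan length = 4; 4 ≤ 4

Yes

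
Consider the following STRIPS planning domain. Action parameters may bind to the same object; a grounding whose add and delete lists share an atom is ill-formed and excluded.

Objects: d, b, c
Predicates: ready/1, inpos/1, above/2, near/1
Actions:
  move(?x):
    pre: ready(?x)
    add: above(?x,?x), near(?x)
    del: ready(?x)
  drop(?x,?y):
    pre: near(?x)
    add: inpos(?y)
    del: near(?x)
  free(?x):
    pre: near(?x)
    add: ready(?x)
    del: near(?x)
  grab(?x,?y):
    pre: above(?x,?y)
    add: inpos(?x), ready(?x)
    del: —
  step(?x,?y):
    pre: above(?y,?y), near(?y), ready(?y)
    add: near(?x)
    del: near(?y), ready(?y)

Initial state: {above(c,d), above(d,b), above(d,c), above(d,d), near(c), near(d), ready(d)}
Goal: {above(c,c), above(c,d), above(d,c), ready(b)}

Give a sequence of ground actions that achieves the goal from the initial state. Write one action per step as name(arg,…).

1. free(c)  →  {above(c,d), above(d,b), above(d,c), above(d,d), near(d), ready(c), ready(d)}
2. move(c)  →  {above(c,c), above(c,d), above(d,b), above(d,c), above(d,d), near(c), near(d), ready(d)}
3. step(b,d)  →  {above(c,c), above(c,d), above(d,b), above(d,c), above(d,d), near(b), near(c)}
4. free(b)  →  {above(c,c), above(c,d), above(d,b), above(d,c), above(d,d), near(c), ready(b)}

free(c); move(c); step(b,d); free(b)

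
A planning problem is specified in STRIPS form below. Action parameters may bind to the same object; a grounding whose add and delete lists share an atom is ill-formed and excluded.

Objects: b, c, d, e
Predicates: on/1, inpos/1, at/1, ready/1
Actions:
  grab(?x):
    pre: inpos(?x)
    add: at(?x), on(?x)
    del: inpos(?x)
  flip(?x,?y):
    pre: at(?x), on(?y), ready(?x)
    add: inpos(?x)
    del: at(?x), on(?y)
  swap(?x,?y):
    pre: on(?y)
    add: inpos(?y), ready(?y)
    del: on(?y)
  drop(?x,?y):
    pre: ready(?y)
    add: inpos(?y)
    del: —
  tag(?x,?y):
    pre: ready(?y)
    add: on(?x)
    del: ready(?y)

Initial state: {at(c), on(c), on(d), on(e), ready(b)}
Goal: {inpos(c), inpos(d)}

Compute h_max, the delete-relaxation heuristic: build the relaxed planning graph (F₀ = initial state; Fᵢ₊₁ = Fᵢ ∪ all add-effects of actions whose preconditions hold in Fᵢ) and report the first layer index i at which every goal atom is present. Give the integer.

F0 = init (5 atoms)
F1 = F0 ∪ {inpos(b), inpos(c), inpos(d), inpos(e), on(b), ready(c), ready(d), ready(e)}  (13 atoms)
goal ⊆ F1  ⇒  h_max = 1

1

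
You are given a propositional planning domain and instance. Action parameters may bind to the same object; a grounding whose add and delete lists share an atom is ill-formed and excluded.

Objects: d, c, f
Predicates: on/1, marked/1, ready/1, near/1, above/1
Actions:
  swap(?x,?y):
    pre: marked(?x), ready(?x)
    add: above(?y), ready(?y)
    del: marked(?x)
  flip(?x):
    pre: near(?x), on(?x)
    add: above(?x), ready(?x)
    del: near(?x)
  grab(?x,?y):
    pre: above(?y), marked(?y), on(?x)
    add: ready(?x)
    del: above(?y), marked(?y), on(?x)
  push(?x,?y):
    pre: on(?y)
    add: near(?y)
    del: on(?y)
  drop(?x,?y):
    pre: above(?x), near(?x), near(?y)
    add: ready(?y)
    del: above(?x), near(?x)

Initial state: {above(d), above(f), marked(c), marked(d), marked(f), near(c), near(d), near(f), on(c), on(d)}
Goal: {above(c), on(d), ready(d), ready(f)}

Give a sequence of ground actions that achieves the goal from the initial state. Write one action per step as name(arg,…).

flip(d); swap(d,c); swap(c,f)

1. flip(d)  →  {above(d), above(f), marked(c), marked(d), marked(f), near(c), near(f), on(c), on(d), ready(d)}
2. swap(d,c)  →  {above(c), above(d), above(f), marked(c), marked(f), near(c), near(f), on(c), on(d), ready(c), ready(d)}
3. swap(c,f)  →  {above(c), above(d), above(f), marked(f), near(c), near(f), on(c), on(d), ready(c), ready(d), ready(f)}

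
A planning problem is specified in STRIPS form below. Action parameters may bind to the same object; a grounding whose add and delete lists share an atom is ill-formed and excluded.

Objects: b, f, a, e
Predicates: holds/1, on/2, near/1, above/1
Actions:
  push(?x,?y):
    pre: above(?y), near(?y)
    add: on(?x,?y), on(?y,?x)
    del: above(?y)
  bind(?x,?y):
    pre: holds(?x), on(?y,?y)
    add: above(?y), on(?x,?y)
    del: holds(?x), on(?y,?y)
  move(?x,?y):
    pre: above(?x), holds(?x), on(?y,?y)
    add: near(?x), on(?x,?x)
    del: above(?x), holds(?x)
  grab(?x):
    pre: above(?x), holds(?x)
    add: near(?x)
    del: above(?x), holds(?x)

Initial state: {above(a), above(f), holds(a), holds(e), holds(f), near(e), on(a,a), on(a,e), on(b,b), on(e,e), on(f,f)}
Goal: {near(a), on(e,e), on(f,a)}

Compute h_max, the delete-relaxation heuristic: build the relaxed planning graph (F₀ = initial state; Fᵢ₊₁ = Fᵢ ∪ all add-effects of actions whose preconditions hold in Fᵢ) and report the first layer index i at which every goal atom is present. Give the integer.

F0 = init (11 atoms)
F1 = F0 ∪ {above(b), above(e), near(a), near(f), on(a,b), on(a,f), on(e,a), on(e,b), on(e,f), on(f,a), on(f,b), on(f,e)}  (23 atoms)
goal ⊆ F1  ⇒  h_max = 1

1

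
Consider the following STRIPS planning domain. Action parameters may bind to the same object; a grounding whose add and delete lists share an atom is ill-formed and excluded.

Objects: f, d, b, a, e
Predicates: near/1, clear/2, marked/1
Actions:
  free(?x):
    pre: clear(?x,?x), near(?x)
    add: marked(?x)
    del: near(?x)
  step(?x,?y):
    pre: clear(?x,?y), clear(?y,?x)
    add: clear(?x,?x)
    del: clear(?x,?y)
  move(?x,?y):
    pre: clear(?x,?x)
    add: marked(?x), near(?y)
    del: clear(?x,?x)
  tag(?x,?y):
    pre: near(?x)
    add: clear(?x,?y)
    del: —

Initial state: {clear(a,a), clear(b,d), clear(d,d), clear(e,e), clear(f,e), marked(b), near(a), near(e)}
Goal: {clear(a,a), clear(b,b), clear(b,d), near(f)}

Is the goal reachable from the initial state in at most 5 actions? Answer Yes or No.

Yes

1. move(d,f)  →  {clear(a,a), clear(b,d), clear(e,e), clear(f,e), marked(b), marked(d), near(a), near(e), near(f)}
2. move(e,b)  →  {clear(a,a), clear(b,d), clear(f,e), marked(b), marked(d), marked(e), near(a), near(b), near(e), near(f)}
3. tag(b,b)  →  {clear(a,a), clear(b,b), clear(b,d), clear(f,e), marked(b), marked(d), marked(e), near(a), near(b), near(e), near(f)}
optimal plan length = 3; 3 ≤ 5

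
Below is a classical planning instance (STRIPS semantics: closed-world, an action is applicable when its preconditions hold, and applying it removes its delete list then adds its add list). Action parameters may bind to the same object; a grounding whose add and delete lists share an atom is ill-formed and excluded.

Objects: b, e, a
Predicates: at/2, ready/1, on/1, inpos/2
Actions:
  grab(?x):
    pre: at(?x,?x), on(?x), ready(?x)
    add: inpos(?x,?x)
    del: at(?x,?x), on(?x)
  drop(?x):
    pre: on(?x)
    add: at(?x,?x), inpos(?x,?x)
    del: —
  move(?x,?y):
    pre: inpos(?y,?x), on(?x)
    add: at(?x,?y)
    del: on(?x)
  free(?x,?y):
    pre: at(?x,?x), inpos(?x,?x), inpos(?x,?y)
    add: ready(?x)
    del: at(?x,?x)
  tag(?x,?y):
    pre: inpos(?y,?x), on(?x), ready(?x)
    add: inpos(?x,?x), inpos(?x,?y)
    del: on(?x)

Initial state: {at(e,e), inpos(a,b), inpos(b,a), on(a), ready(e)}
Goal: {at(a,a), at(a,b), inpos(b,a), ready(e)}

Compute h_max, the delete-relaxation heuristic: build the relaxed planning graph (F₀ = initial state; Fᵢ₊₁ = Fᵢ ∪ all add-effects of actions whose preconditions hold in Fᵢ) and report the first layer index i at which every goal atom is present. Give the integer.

F0 = init (5 atoms)
F1 = F0 ∪ {at(a,a), at(a,b), inpos(a,a)}  (8 atoms)
goal ⊆ F1  ⇒  h_max = 1

1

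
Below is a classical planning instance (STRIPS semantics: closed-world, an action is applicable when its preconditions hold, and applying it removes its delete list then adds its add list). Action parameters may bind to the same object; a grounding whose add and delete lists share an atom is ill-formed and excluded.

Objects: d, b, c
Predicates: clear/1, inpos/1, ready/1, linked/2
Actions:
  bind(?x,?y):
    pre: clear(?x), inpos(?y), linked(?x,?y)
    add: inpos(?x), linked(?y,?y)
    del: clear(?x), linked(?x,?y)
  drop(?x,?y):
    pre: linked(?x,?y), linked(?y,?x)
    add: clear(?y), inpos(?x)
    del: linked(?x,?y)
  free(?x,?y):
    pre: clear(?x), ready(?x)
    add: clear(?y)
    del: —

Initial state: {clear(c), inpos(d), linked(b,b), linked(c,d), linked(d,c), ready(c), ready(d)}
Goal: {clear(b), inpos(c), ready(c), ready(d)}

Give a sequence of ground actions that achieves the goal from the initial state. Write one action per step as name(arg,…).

1. bind(c,d)  →  {inpos(c), inpos(d), linked(b,b), linked(d,c), linked(d,d), ready(c), ready(d)}
2. drop(b,b)  →  {clear(b), inpos(b), inpos(c), inpos(d), linked(d,c), linked(d,d), ready(c), ready(d)}

bind(c,d); drop(b,b)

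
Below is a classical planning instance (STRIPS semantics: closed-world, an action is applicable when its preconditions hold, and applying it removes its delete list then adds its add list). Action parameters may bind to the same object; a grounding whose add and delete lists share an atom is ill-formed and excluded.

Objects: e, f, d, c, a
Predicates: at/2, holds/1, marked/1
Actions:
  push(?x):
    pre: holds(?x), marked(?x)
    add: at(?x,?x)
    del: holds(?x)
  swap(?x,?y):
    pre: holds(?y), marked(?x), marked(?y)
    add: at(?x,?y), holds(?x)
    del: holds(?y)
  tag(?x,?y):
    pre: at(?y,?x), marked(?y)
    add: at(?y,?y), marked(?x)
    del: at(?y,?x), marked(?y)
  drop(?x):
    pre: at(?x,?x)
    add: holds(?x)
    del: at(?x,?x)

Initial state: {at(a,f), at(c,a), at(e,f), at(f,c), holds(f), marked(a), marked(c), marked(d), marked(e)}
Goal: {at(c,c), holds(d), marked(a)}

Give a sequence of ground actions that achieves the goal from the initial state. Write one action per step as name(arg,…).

tag(f,e); swap(d,f); tag(a,c)

1. tag(f,e)  →  {at(a,f), at(c,a), at(e,e), at(f,c), holds(f), marked(a), marked(c), marked(d), marked(f)}
2. swap(d,f)  →  {at(a,f), at(c,a), at(d,f), at(e,e), at(f,c), holds(d), marked(a), marked(c), marked(d), marked(f)}
3. tag(a,c)  →  {at(a,f), at(c,c), at(d,f), at(e,e), at(f,c), holds(d), marked(a), marked(d), marked(f)}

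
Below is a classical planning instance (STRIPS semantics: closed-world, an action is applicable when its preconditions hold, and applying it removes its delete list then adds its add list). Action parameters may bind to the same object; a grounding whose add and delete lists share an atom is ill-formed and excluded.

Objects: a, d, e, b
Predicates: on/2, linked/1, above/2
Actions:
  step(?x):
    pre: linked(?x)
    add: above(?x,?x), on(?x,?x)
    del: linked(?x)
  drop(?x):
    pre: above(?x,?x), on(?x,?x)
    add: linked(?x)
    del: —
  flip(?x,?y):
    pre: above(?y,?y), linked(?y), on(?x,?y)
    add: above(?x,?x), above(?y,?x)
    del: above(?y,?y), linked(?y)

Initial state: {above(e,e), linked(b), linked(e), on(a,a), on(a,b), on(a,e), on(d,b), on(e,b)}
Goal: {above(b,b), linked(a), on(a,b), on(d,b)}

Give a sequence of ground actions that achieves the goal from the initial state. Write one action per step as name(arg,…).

step(b); flip(a,e); drop(a)

1. step(b)  →  {above(b,b), above(e,e), linked(e), on(a,a), on(a,b), on(a,e), on(b,b), on(d,b), on(e,b)}
2. flip(a,e)  →  {above(a,a), above(b,b), above(e,a), on(a,a), on(a,b), on(a,e), on(b,b), on(d,b), on(e,b)}
3. drop(a)  →  {above(a,a), above(b,b), above(e,a), linked(a), on(a,a), on(a,b), on(a,e), on(b,b), on(d,b), on(e,b)}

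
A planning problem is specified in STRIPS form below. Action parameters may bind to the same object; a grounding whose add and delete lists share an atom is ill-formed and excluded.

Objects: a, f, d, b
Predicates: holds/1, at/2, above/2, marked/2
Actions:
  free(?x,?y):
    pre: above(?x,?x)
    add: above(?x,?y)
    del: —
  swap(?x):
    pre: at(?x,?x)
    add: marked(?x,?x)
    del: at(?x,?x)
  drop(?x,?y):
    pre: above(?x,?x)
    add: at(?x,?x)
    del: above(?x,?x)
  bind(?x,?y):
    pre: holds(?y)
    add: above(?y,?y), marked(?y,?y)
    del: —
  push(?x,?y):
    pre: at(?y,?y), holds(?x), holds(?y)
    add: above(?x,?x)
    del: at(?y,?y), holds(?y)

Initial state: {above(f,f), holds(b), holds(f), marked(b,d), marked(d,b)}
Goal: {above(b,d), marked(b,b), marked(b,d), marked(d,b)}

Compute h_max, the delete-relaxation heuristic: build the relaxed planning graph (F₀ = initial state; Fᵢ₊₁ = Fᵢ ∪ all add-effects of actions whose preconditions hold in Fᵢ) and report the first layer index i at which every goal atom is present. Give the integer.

F0 = init (5 atoms)
F1 = F0 ∪ {above(b,b), above(f,a), above(f,b), above(f,d), at(f,f), marked(b,b), marked(f,f)}  (12 atoms)
F2 = F1 ∪ {above(b,a), above(b,d), above(b,f), at(b,b)}  (16 atoms)
goal ⊆ F2  ⇒  h_max = 2

2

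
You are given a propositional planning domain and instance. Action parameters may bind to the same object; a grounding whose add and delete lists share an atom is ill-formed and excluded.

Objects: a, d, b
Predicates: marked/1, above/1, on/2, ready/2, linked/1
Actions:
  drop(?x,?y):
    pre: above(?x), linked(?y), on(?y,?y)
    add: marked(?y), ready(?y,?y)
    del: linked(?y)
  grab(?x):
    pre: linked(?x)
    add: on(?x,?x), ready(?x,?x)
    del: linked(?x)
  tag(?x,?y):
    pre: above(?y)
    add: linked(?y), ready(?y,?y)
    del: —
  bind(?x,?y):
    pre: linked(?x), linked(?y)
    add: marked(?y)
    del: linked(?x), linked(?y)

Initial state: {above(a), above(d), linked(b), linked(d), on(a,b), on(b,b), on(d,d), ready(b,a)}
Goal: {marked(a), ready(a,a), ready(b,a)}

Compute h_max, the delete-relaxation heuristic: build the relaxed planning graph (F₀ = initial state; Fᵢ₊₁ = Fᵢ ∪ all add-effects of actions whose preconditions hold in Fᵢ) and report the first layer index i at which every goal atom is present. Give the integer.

F0 = init (8 atoms)
F1 = F0 ∪ {linked(a), marked(b), marked(d), ready(a,a), ready(b,b), ready(d,d)}  (14 atoms)
F2 = F1 ∪ {marked(a), on(a,a)}  (16 atoms)
goal ⊆ F2  ⇒  h_max = 2

2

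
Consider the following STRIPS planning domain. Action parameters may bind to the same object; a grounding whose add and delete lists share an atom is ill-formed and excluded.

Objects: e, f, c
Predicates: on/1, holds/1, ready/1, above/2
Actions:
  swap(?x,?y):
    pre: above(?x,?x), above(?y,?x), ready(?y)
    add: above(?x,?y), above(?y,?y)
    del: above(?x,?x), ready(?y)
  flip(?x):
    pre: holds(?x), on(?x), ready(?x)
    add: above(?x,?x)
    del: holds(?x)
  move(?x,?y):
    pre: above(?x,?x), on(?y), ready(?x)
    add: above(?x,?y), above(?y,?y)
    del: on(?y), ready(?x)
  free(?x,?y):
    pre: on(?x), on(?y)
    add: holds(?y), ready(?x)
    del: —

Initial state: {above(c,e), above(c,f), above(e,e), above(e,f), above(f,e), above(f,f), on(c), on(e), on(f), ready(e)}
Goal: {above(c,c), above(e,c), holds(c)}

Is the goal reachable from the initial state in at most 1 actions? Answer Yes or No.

1. free(e,c)  →  {above(c,e), above(c,f), above(e,e), above(e,f), above(f,e), above(f,f), holds(c), on(c), on(e), on(f), ready(e)}
2. move(e,c)  →  {above(c,c), above(c,e), above(c,f), above(e,c), above(e,e), above(e,f), above(f,e), above(f,f), holds(c), on(e), on(f)}
optimal plan length = 2; 2 > 1

No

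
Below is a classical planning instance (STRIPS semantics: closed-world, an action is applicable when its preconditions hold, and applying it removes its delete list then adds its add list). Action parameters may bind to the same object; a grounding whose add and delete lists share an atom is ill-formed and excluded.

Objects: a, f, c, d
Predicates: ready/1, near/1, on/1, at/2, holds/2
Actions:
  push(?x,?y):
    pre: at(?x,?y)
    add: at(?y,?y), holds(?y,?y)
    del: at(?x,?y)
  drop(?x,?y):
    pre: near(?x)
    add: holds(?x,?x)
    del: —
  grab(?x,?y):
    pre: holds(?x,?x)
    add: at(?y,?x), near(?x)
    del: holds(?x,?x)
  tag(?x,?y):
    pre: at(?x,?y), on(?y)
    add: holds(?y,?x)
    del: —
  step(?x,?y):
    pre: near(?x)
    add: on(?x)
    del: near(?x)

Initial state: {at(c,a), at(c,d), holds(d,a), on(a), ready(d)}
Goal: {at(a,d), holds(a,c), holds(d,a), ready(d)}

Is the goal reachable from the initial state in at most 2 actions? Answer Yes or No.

No

1. push(c,d)  →  {at(c,a), at(d,d), holds(d,a), holds(d,d), on(a), ready(d)}
2. grab(d,a)  →  {at(a,d), at(c,a), at(d,d), holds(d,a), near(d), on(a), ready(d)}
3. tag(c,a)  →  {at(a,d), at(c,a), at(d,d), holds(a,c), holds(d,a), near(d), on(a), ready(d)}
optimal plan length = 3; 3 > 2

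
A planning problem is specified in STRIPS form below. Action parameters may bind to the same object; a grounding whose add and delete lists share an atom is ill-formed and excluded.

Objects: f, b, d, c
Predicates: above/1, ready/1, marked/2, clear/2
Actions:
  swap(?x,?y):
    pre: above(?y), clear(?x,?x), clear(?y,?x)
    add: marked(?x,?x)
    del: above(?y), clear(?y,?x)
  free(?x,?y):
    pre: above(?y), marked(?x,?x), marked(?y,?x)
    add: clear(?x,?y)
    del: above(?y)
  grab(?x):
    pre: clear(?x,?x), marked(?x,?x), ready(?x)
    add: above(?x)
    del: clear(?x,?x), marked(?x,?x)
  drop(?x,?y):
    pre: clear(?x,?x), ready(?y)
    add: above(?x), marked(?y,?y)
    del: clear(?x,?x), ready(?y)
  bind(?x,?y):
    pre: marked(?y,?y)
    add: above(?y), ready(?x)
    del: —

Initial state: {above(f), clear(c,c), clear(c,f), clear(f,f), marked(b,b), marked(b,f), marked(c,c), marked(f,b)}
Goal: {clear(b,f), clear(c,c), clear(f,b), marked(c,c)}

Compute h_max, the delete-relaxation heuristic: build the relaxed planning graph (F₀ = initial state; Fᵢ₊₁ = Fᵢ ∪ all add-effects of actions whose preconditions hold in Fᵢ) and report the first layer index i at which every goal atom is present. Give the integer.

2

F0 = init (8 atoms)
F1 = F0 ∪ {above(b), above(c), clear(b,f), marked(f,f), ready(b), ready(c), ready(d), ready(f)}  (16 atoms)
F2 = F1 ∪ {clear(b,b), clear(f,b), marked(d,d)}  (19 atoms)
goal ⊆ F2  ⇒  h_max = 2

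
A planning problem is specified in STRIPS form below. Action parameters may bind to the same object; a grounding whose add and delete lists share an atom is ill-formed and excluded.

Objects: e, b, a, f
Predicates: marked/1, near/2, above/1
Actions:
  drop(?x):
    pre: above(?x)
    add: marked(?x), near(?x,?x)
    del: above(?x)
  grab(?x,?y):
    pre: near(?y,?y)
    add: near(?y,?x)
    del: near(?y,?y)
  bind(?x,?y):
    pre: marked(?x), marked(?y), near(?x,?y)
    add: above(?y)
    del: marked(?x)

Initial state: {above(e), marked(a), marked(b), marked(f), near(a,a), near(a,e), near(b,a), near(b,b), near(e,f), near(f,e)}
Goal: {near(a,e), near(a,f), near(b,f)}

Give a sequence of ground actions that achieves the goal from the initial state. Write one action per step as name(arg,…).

1. grab(f,b)  →  {above(e), marked(a), marked(b), marked(f), near(a,a), near(a,e), near(b,a), near(b,f), near(e,f), near(f,e)}
2. grab(f,a)  →  {above(e), marked(a), marked(b), marked(f), near(a,e), near(a,f), near(b,a), near(b,f), near(e,f), near(f,e)}

grab(f,b); grab(f,a)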